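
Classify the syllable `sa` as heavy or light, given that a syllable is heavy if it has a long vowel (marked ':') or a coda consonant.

light

`sa`: short vowel, open (no coda). Short vowel, open → light.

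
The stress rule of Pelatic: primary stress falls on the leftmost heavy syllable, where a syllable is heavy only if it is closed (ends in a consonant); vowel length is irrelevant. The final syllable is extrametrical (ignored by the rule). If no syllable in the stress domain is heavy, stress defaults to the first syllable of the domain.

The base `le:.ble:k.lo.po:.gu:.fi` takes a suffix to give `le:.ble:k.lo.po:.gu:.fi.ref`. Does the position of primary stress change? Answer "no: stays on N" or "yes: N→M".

no: stays on 2

Base `le:.ble:k.lo.po:.gu:.fi` (6 syllables):
  The final syllable (6, fi) is extrametrical; the stress domain is syllables 1–5.
  Weights: 1 le: L, 2 ble:k H, 3 lo L, 4 po: L, 5 gu: L.
  Heavy syllables in the domain: 2. The leftmost is syllable 2 (ble:k).
  → primary stress on syllable 2.
Suffixed `le:.ble:k.lo.po:.gu:.fi.ref` (7 syllables):
  The final syllable (7, ref) is extrametrical; the stress domain is syllables 1–6.
  Weights: 1 le: L, 2 ble:k H, 3 lo L, 4 po: L, 5 gu: L, 6 fi L.
  Heavy syllables in the domain: 2. The leftmost is syllable 2 (ble:k).
  → primary stress on syllable 2.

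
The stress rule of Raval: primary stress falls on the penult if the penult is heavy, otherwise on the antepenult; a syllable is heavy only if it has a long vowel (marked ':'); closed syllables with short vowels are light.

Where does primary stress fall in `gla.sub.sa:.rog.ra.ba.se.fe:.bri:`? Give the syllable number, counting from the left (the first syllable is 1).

8

Weights: 7 se L, 8 fe: H, 9 bri: H.
The penult (syllable 8, fe:) is heavy, so it takes stress.
Primary stress: syllable 8 → gla.sub.sa:.rog.ra.ba.se.ˈfe:.bri:.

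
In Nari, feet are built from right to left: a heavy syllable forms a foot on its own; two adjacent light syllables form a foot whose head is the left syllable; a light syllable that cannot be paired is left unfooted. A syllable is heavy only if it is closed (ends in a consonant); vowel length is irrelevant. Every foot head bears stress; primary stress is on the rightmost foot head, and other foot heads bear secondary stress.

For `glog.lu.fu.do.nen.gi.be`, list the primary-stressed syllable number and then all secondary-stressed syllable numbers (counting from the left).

primary 6, secondary 1, 3, 5

Weights: 1 glog H, 2 lu L, 3 fu L, 4 do L, 5 nen H, 6 gi L, 7 be L.
Parse right to left (heavy = foot alone; LL = one foot; stranded L unfooted): (ˈglog) lu (ˈfu.do) (ˈnen) (ˈgi.be).
Foot heads: 1, 3, 5, 6.
Primary stress on the rightmost head = syllable 6.
Secondary stress on 1, 3, 5: ˌglog.lu.ˌfu.do.ˌnen.ˈgi.be.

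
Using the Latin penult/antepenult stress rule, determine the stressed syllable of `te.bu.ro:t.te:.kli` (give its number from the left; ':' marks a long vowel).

Classical Latin: stress the penult if heavy (long vowel or closed), else the antepenult.
Weights: 3 ro:t H, 4 te: H, 5 kli L.
The penult (syllable 4, te:) is heavy, so it takes stress.
Stress on syllable 4: te.bu.ro:t.ˈte:.kli.

4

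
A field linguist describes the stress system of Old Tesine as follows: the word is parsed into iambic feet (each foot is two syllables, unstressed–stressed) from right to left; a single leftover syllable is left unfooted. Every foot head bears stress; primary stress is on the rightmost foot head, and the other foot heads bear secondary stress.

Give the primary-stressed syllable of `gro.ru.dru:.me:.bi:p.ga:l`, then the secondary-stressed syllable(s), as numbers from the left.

Parse right to left into iambic (σˈσ) feet: (gro.ˈru) (dru:.ˈme:) (bi:p.ˈga:l).
Foot heads (stressed positions): 2, 4, 6.
End Rule Rightmost: primary stress on the rightmost head = syllable 6.
Secondary stress on 2, 4: gro.ˌru.dru:.ˌme:.bi:p.ˈga:l.

primary 6, secondary 2, 4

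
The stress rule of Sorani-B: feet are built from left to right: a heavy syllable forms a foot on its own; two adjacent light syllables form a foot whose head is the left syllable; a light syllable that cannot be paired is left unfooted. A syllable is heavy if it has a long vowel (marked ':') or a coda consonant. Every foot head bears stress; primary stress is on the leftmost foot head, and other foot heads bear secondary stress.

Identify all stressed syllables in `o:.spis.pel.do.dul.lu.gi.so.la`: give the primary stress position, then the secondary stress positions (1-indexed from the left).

primary 1, secondary 2, 3, 5, 6, 8

Weights: 1 o: H, 2 spis H, 3 pel H, 4 do L, 5 dul H, 6 lu L, 7 gi L, 8 so L, 9 la L.
Parse left to right (heavy = foot alone; LL = one foot; stranded L unfooted): (ˈo:) (ˈspis) (ˈpel) do (ˈdul) (ˈlu.gi) (ˈso.la).
Foot heads: 1, 2, 3, 5, 6, 8.
Primary stress on the leftmost head = syllable 1.
Secondary stress on 2, 3, 5, 6, 8: ˈo:.ˌspis.ˌpel.do.ˌdul.ˌlu.gi.ˌso.la.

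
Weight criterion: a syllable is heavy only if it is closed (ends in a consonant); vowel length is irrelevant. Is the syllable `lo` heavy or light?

light

`lo`: short vowel, open (no coda). Open (no coda) → light.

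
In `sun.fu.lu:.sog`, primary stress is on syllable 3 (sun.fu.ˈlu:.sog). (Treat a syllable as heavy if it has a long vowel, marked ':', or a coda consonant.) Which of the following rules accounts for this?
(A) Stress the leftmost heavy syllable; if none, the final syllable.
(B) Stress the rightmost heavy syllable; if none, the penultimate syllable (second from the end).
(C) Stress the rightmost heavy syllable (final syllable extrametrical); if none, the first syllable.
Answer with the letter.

C

Rule A → syllable 1 (observed: 3).
Rule B → syllable 4 (observed: 3).
Rule C → syllable 3 ✓.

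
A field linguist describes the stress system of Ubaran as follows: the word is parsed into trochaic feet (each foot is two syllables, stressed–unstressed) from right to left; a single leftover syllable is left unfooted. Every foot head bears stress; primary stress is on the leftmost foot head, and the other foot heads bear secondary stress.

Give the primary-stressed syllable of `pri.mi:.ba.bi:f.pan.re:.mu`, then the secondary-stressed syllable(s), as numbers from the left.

primary 2, secondary 4, 6

Parse right to left into trochaic (ˈσσ) feet: pri (ˈmi:.ba) (ˈbi:f.pan) (ˈre:.mu). Syllable 1 is left unfooted.
Foot heads (stressed positions): 2, 4, 6.
End Rule Leftmost: primary stress on the leftmost head = syllable 2.
Secondary stress on 4, 6: pri.ˈmi:.ba.ˌbi:f.pan.ˌre:.mu.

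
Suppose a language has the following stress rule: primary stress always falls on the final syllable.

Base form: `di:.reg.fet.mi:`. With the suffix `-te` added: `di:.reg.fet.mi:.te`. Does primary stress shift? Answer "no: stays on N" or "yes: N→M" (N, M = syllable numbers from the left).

Base `di:.reg.fet.mi:` (4 syllables):
  The word has 4 syllables; the final syllable is syllable 4 (mi:).
  → primary stress on syllable 4.
Suffixed `di:.reg.fet.mi:.te` (5 syllables):
  The word has 5 syllables; the final syllable is syllable 5 (te).
  → primary stress on syllable 5.

yes: 4→5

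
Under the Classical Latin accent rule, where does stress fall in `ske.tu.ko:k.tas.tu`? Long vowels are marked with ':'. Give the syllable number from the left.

4

Classical Latin: stress the penult if heavy (long vowel or closed), else the antepenult.
Weights: 3 ko:k H, 4 tas H, 5 tu L.
The penult (syllable 4, tas) is heavy, so it takes stress.
Stress on syllable 4: ske.tu.ko:k.ˈtas.tu.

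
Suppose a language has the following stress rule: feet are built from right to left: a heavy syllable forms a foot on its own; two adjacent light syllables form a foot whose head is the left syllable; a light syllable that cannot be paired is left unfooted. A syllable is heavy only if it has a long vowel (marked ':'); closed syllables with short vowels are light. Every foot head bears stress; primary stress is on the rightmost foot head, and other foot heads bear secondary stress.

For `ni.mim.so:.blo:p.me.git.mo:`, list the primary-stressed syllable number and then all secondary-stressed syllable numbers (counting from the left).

Weights: 1 ni L, 2 mim L, 3 so: H, 4 blo:p H, 5 me L, 6 git L, 7 mo: H.
Parse right to left (heavy = foot alone; LL = one foot; stranded L unfooted): (ˈni.mim) (ˈso:) (ˈblo:p) (ˈme.git) (ˈmo:).
Foot heads: 1, 3, 4, 5, 7.
Primary stress on the rightmost head = syllable 7.
Secondary stress on 1, 3, 4, 5: ˌni.mim.ˌso:.ˌblo:p.ˌme.git.ˈmo:.

primary 7, secondary 1, 3, 4, 5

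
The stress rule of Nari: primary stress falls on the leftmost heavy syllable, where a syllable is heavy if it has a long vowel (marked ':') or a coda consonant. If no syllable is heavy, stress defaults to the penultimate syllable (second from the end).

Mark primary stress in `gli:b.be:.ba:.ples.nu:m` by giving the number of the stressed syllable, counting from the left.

1

Weights: 1 gli:b H, 2 be: H, 3 ba: H, 4 ples H, 5 nu:m H.
Heavy syllables in the domain: 1, 2, 3, 4, 5. The leftmost is syllable 1 (gli:b).
Primary stress: syllable 1 → ˈgli:b.be:.ba:.ples.nu:m.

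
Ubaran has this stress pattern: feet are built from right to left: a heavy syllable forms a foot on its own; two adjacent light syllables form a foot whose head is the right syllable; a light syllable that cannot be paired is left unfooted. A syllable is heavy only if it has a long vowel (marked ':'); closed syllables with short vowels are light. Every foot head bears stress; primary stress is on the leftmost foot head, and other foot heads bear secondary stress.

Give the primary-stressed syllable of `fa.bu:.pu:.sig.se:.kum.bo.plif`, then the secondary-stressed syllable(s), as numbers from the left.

primary 2, secondary 3, 5, 8

Weights: 1 fa L, 2 bu: H, 3 pu: H, 4 sig L, 5 se: H, 6 kum L, 7 bo L, 8 plif L.
Parse right to left (heavy = foot alone; LL = one foot; stranded L unfooted): fa (ˈbu:) (ˈpu:) sig (ˈse:) kum (bo.ˈplif).
Foot heads: 2, 3, 5, 8.
Primary stress on the leftmost head = syllable 2.
Secondary stress on 3, 5, 8: fa.ˈbu:.ˌpu:.sig.ˌse:.kum.bo.ˌplif.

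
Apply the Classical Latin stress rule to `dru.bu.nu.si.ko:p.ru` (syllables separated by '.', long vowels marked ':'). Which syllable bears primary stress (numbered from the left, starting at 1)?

5

Classical Latin: stress the penult if heavy (long vowel or closed), else the antepenult.
Weights: 4 si L, 5 ko:p H, 6 ru L.
The penult (syllable 5, ko:p) is heavy, so it takes stress.
Stress on syllable 5: dru.bu.nu.si.ˈko:p.ru.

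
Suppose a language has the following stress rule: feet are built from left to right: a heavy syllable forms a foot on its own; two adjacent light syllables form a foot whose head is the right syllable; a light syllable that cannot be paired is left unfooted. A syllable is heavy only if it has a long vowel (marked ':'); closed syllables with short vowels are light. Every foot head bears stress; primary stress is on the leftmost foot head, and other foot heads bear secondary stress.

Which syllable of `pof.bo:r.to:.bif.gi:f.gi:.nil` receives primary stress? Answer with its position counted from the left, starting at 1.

Weights: 1 pof L, 2 bo:r H, 3 to: H, 4 bif L, 5 gi:f H, 6 gi: H, 7 nil L.
Parse left to right (heavy = foot alone; LL = one foot; stranded L unfooted): pof (ˈbo:r) (ˈto:) bif (ˈgi:f) (ˈgi:) nil.
Foot heads: 2, 3, 5, 6.
Primary stress on the leftmost head = syllable 2.
Primary stress: syllable 2 → pof.ˈbo:r.to:.bif.gi:f.gi:.nil.

2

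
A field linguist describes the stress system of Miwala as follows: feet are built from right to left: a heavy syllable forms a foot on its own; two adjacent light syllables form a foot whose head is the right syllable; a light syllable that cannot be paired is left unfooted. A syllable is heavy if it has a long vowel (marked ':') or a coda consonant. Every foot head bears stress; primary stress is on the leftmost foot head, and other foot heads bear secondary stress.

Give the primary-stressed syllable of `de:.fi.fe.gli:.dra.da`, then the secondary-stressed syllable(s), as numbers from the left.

primary 1, secondary 3, 4, 6

Weights: 1 de: H, 2 fi L, 3 fe L, 4 gli: H, 5 dra L, 6 da L.
Parse right to left (heavy = foot alone; LL = one foot; stranded L unfooted): (ˈde:) (fi.ˈfe) (ˈgli:) (dra.ˈda).
Foot heads: 1, 3, 4, 6.
Primary stress on the leftmost head = syllable 1.
Secondary stress on 3, 4, 6: ˈde:.fi.ˌfe.ˌgli:.dra.ˌda.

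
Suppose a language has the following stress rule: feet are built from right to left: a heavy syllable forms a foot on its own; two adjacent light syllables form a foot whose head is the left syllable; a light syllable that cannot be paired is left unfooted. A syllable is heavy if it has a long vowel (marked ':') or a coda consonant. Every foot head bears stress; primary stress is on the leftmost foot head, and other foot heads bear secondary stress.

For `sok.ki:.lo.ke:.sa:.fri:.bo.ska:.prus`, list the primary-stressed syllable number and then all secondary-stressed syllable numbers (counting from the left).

Weights: 1 sok H, 2 ki: H, 3 lo L, 4 ke: H, 5 sa: H, 6 fri: H, 7 bo L, 8 ska: H, 9 prus H.
Parse right to left (heavy = foot alone; LL = one foot; stranded L unfooted): (ˈsok) (ˈki:) lo (ˈke:) (ˈsa:) (ˈfri:) bo (ˈska:) (ˈprus).
Foot heads: 1, 2, 4, 5, 6, 8, 9.
Primary stress on the leftmost head = syllable 1.
Secondary stress on 2, 4, 5, 6, 8, 9: ˈsok.ˌki:.lo.ˌke:.ˌsa:.ˌfri:.bo.ˌska:.ˌprus.

primary 1, secondary 2, 4, 5, 6, 8, 9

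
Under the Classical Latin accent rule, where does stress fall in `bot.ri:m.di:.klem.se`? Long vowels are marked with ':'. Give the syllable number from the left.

4

Classical Latin: stress the penult if heavy (long vowel or closed), else the antepenult.
Weights: 3 di: H, 4 klem H, 5 se L.
The penult (syllable 4, klem) is heavy, so it takes stress.
Stress on syllable 4: bot.ri:m.di:.ˈklem.se.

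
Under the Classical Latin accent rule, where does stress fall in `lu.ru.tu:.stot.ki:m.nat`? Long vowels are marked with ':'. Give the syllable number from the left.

Classical Latin: stress the penult if heavy (long vowel or closed), else the antepenult.
Weights: 4 stot H, 5 ki:m H, 6 nat H.
The penult (syllable 5, ki:m) is heavy, so it takes stress.
Stress on syllable 5: lu.ru.tu:.stot.ˈki:m.nat.

5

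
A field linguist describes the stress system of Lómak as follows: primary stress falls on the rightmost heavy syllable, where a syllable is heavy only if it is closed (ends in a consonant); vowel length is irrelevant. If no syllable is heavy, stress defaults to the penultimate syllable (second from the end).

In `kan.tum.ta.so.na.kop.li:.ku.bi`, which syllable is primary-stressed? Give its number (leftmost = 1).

Weights: 1 kan H, 2 tum H, 3 ta L, 4 so L, 5 na L, 6 kop H, 7 li: L, 8 ku L, 9 bi L.
Heavy syllables in the domain: 1, 2, 6. The rightmost is syllable 6 (kop).
Primary stress: syllable 6 → kan.tum.ta.so.na.ˈkop.li:.ku.bi.

6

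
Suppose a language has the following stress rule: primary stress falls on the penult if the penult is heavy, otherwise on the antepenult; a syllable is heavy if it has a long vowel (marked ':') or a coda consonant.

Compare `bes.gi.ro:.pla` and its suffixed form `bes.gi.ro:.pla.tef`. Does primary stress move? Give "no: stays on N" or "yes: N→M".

Base `bes.gi.ro:.pla` (4 syllables):
  Weights: 2 gi L, 3 ro: H, 4 pla L.
  The penult (syllable 3, ro:) is heavy, so it takes stress.
  → primary stress on syllable 3.
Suffixed `bes.gi.ro:.pla.tef` (5 syllables):
  Weights: 3 ro: H, 4 pla L, 5 tef H.
  The penult (syllable 4, pla) is light, so stress falls on the antepenult (syllable 3, ro:).
  → primary stress on syllable 3.

no: stays on 3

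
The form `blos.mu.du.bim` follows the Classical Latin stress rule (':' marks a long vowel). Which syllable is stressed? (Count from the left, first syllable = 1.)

2

Classical Latin: stress the penult if heavy (long vowel or closed), else the antepenult.
Weights: 2 mu L, 3 du L, 4 bim H.
The penult (syllable 3, du) is light, so stress falls on the antepenult (syllable 2, mu).
Stress on syllable 2: blos.ˈmu.du.bim.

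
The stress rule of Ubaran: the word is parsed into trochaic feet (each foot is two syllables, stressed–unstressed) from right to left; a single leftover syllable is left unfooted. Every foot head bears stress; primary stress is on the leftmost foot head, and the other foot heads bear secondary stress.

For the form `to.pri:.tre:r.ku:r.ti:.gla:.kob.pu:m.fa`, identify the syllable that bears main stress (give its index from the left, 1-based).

2

Parse right to left into trochaic (ˈσσ) feet: to (ˈpri:.tre:r) (ˈku:r.ti:) (ˈgla:.kob) (ˈpu:m.fa). Syllable 1 is left unfooted.
Foot heads (stressed positions): 2, 4, 6, 8.
End Rule Leftmost: primary stress on the leftmost head = syllable 2.
Primary stress: syllable 2 → to.ˈpri:.tre:r.ku:r.ti:.gla:.kob.pu:m.fa.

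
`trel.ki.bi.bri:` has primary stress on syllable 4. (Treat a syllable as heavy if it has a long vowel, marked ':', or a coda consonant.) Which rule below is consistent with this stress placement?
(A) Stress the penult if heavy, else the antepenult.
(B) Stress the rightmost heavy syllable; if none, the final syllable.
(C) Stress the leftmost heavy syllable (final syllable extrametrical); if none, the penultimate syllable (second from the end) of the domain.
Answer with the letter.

B

Rule A → syllable 2 (observed: 4).
Rule B → syllable 4 ✓.
Rule C → syllable 1 (observed: 4).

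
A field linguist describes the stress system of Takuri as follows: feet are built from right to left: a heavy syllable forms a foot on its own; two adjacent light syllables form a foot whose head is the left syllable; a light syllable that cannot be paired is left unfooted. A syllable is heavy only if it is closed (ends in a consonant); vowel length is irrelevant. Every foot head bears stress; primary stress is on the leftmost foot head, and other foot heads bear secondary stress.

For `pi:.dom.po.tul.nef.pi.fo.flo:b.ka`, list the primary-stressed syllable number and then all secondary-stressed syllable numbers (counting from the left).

Weights: 1 pi: L, 2 dom H, 3 po L, 4 tul H, 5 nef H, 6 pi L, 7 fo L, 8 flo:b H, 9 ka L.
Parse right to left (heavy = foot alone; LL = one foot; stranded L unfooted): pi: (ˈdom) po (ˈtul) (ˈnef) (ˈpi.fo) (ˈflo:b) ka.
Foot heads: 2, 4, 5, 6, 8.
Primary stress on the leftmost head = syllable 2.
Secondary stress on 4, 5, 6, 8: pi:.ˈdom.po.ˌtul.ˌnef.ˌpi.fo.ˌflo:b.ka.

primary 2, secondary 4, 5, 6, 8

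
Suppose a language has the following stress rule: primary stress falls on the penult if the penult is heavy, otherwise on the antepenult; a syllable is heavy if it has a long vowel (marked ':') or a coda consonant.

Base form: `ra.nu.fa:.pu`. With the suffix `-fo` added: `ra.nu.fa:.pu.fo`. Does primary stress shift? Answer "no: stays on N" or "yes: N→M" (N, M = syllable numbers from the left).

no: stays on 3

Base `ra.nu.fa:.pu` (4 syllables):
  Weights: 2 nu L, 3 fa: H, 4 pu L.
  The penult (syllable 3, fa:) is heavy, so it takes stress.
  → primary stress on syllable 3.
Suffixed `ra.nu.fa:.pu.fo` (5 syllables):
  Weights: 3 fa: H, 4 pu L, 5 fo L.
  The penult (syllable 4, pu) is light, so stress falls on the antepenult (syllable 3, fa:).
  → primary stress on syllable 3.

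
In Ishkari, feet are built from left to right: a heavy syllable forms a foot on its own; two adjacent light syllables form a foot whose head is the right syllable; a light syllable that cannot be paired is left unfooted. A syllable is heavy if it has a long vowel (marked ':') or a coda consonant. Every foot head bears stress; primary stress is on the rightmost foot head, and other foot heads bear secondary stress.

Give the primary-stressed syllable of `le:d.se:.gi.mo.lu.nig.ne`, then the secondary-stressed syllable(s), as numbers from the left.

primary 6, secondary 1, 2, 4

Weights: 1 le:d H, 2 se: H, 3 gi L, 4 mo L, 5 lu L, 6 nig H, 7 ne L.
Parse left to right (heavy = foot alone; LL = one foot; stranded L unfooted): (ˈle:d) (ˈse:) (gi.ˈmo) lu (ˈnig) ne.
Foot heads: 1, 2, 4, 6.
Primary stress on the rightmost head = syllable 6.
Secondary stress on 1, 2, 4: ˌle:d.ˌse:.gi.ˌmo.lu.ˈnig.ne.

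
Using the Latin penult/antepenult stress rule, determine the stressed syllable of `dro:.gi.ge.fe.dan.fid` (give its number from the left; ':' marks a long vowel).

Classical Latin: stress the penult if heavy (long vowel or closed), else the antepenult.
Weights: 4 fe L, 5 dan H, 6 fid H.
The penult (syllable 5, dan) is heavy, so it takes stress.
Stress on syllable 5: dro:.gi.ge.fe.ˈdan.fid.

5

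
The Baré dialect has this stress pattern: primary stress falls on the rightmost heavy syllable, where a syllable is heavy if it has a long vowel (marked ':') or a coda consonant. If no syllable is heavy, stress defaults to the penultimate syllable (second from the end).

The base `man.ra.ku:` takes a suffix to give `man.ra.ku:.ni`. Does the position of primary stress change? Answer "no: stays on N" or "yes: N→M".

no: stays on 3

Base `man.ra.ku:` (3 syllables):
  Weights: 1 man H, 2 ra L, 3 ku: H.
  Heavy syllables in the domain: 1, 3. The rightmost is syllable 3 (ku:).
  → primary stress on syllable 3.
Suffixed `man.ra.ku:.ni` (4 syllables):
  Weights: 1 man H, 2 ra L, 3 ku: H, 4 ni L.
  Heavy syllables in the domain: 1, 3. The rightmost is syllable 3 (ku:).
  → primary stress on syllable 3.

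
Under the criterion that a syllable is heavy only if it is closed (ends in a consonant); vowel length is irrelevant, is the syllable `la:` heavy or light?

light

`la:`: long vowel, open (no coda). Open (no coda) → light.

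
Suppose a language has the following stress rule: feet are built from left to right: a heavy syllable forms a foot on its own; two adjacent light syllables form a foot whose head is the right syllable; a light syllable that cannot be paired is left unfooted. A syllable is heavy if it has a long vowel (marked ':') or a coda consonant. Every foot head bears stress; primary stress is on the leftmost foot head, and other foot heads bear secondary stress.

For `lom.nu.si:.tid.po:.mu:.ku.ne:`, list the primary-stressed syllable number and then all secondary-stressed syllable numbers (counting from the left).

Weights: 1 lom H, 2 nu L, 3 si: H, 4 tid H, 5 po: H, 6 mu: H, 7 ku L, 8 ne: H.
Parse left to right (heavy = foot alone; LL = one foot; stranded L unfooted): (ˈlom) nu (ˈsi:) (ˈtid) (ˈpo:) (ˈmu:) ku (ˈne:).
Foot heads: 1, 3, 4, 5, 6, 8.
Primary stress on the leftmost head = syllable 1.
Secondary stress on 3, 4, 5, 6, 8: ˈlom.nu.ˌsi:.ˌtid.ˌpo:.ˌmu:.ku.ˌne:.

primary 1, secondary 3, 4, 5, 6, 8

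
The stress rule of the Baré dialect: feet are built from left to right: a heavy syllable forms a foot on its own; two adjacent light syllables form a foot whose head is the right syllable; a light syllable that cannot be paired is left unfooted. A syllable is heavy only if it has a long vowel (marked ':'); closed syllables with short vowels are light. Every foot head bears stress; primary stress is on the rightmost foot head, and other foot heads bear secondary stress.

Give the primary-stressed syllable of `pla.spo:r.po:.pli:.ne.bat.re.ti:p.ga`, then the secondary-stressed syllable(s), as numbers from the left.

primary 8, secondary 2, 3, 4, 6

Weights: 1 pla L, 2 spo:r H, 3 po: H, 4 pli: H, 5 ne L, 6 bat L, 7 re L, 8 ti:p H, 9 ga L.
Parse left to right (heavy = foot alone; LL = one foot; stranded L unfooted): pla (ˈspo:r) (ˈpo:) (ˈpli:) (ne.ˈbat) re (ˈti:p) ga.
Foot heads: 2, 3, 4, 6, 8.
Primary stress on the rightmost head = syllable 8.
Secondary stress on 2, 3, 4, 6: pla.ˌspo:r.ˌpo:.ˌpli:.ne.ˌbat.re.ˈti:p.ga.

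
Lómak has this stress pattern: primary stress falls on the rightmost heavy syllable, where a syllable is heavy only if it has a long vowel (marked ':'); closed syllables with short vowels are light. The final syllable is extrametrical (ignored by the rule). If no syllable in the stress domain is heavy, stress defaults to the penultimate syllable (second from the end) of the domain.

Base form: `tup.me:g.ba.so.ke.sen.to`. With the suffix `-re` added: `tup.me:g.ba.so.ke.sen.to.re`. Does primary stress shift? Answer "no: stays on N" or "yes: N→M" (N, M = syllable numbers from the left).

no: stays on 2

Base `tup.me:g.ba.so.ke.sen.to` (7 syllables):
  The final syllable (7, to) is extrametrical; the stress domain is syllables 1–6.
  Weights: 1 tup L, 2 me:g H, 3 ba L, 4 so L, 5 ke L, 6 sen L.
  Heavy syllables in the domain: 2. The rightmost is syllable 2 (me:g).
  → primary stress on syllable 2.
Suffixed `tup.me:g.ba.so.ke.sen.to.re` (8 syllables):
  The final syllable (8, re) is extrametrical; the stress domain is syllables 1–7.
  Weights: 1 tup L, 2 me:g H, 3 ba L, 4 so L, 5 ke L, 6 sen L, 7 to L.
  Heavy syllables in the domain: 2. The rightmost is syllable 2 (me:g).
  → primary stress on syllable 2.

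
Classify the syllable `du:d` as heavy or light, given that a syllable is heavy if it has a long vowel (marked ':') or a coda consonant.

`du:d`: long vowel, closed (coda /d/). Long vowel and closed → heavy.

heavy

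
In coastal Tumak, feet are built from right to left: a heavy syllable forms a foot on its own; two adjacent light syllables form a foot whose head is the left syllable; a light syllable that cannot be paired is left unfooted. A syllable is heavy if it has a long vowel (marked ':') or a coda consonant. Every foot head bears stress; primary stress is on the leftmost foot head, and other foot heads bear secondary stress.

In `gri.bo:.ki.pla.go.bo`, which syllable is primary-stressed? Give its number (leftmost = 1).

2

Weights: 1 gri L, 2 bo: H, 3 ki L, 4 pla L, 5 go L, 6 bo L.
Parse right to left (heavy = foot alone; LL = one foot; stranded L unfooted): gri (ˈbo:) (ˈki.pla) (ˈgo.bo).
Foot heads: 2, 3, 5.
Primary stress on the leftmost head = syllable 2.
Primary stress: syllable 2 → gri.ˈbo:.ki.pla.go.bo.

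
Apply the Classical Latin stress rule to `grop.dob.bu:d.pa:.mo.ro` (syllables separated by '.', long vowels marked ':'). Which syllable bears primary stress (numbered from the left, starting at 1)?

Classical Latin: stress the penult if heavy (long vowel or closed), else the antepenult.
Weights: 4 pa: H, 5 mo L, 6 ro L.
The penult (syllable 5, mo) is light, so stress falls on the antepenult (syllable 4, pa:).
Stress on syllable 4: grop.dob.bu:d.ˈpa:.mo.ro.

4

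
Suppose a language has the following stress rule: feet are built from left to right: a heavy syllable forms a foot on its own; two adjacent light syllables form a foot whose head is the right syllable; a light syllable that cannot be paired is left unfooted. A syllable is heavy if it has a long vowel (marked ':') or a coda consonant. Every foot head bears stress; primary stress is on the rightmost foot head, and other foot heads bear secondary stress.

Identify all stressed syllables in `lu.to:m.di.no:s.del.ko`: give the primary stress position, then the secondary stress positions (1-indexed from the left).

primary 5, secondary 2, 4

Weights: 1 lu L, 2 to:m H, 3 di L, 4 no:s H, 5 del H, 6 ko L.
Parse left to right (heavy = foot alone; LL = one foot; stranded L unfooted): lu (ˈto:m) di (ˈno:s) (ˈdel) ko.
Foot heads: 2, 4, 5.
Primary stress on the rightmost head = syllable 5.
Secondary stress on 2, 4: lu.ˌto:m.di.ˌno:s.ˈdel.ko.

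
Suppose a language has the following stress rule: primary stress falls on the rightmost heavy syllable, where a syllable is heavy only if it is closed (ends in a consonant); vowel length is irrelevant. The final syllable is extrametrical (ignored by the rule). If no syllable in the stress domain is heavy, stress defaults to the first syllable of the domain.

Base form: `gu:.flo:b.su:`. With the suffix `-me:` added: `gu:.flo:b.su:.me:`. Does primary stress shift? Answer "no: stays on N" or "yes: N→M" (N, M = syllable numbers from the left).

no: stays on 2

Base `gu:.flo:b.su:` (3 syllables):
  The final syllable (3, su:) is extrametrical; the stress domain is syllables 1–2.
  Weights: 1 gu: L, 2 flo:b H.
  Heavy syllables in the domain: 2. The rightmost is syllable 2 (flo:b).
  → primary stress on syllable 2.
Suffixed `gu:.flo:b.su:.me:` (4 syllables):
  The final syllable (4, me:) is extrametrical; the stress domain is syllables 1–3.
  Weights: 1 gu: L, 2 flo:b H, 3 su: L.
  Heavy syllables in the domain: 2. The rightmost is syllable 2 (flo:b).
  → primary stress on syllable 2.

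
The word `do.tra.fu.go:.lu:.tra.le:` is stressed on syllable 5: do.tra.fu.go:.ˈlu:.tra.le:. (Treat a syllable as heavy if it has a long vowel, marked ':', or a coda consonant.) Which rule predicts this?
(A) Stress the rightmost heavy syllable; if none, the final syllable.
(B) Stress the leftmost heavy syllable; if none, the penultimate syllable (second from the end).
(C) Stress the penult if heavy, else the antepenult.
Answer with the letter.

C

Rule A → syllable 7 (observed: 5).
Rule B → syllable 4 (observed: 5).
Rule C → syllable 5 ✓.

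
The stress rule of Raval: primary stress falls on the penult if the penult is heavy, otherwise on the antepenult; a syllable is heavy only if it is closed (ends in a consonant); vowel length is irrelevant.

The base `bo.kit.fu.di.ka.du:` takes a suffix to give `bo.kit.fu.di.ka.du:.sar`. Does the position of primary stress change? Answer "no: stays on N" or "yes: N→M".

Base `bo.kit.fu.di.ka.du:` (6 syllables):
  Weights: 4 di L, 5 ka L, 6 du: L.
  The penult (syllable 5, ka) is light, so stress falls on the antepenult (syllable 4, di).
  → primary stress on syllable 4.
Suffixed `bo.kit.fu.di.ka.du:.sar` (7 syllables):
  Weights: 5 ka L, 6 du: L, 7 sar H.
  The penult (syllable 6, du:) is light, so stress falls on the antepenult (syllable 5, ka).
  → primary stress on syllable 5.

yes: 4→5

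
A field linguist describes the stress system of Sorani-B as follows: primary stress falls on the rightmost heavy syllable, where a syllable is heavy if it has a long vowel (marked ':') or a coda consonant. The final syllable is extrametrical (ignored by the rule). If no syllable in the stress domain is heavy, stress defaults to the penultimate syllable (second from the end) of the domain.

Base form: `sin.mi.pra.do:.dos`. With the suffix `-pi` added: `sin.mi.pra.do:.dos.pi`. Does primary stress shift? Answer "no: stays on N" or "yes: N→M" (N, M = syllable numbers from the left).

Base `sin.mi.pra.do:.dos` (5 syllables):
  The final syllable (5, dos) is extrametrical; the stress domain is syllables 1–4.
  Weights: 1 sin H, 2 mi L, 3 pra L, 4 do: H.
  Heavy syllables in the domain: 1, 4. The rightmost is syllable 4 (do:).
  → primary stress on syllable 4.
Suffixed `sin.mi.pra.do:.dos.pi` (6 syllables):
  The final syllable (6, pi) is extrametrical; the stress domain is syllables 1–5.
  Weights: 1 sin H, 2 mi L, 3 pra L, 4 do: H, 5 dos H.
  Heavy syllables in the domain: 1, 4, 5. The rightmost is syllable 5 (dos).
  → primary stress on syllable 5.

yes: 4→5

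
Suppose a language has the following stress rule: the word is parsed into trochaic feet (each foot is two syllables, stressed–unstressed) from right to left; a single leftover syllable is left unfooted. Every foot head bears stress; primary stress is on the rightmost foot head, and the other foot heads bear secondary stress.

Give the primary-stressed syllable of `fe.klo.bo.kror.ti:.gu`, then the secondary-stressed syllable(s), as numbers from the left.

Parse right to left into trochaic (ˈσσ) feet: (ˈfe.klo) (ˈbo.kror) (ˈti:.gu).
Foot heads (stressed positions): 1, 3, 5.
End Rule Rightmost: primary stress on the rightmost head = syllable 5.
Secondary stress on 1, 3: ˌfe.klo.ˌbo.kror.ˈti:.gu.

primary 5, secondary 1, 3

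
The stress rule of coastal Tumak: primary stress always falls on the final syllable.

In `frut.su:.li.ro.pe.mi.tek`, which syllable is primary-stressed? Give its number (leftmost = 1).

7

The word has 7 syllables; the final syllable is syllable 7 (tek).
Primary stress: syllable 7 → frut.su:.li.ro.pe.mi.ˈtek.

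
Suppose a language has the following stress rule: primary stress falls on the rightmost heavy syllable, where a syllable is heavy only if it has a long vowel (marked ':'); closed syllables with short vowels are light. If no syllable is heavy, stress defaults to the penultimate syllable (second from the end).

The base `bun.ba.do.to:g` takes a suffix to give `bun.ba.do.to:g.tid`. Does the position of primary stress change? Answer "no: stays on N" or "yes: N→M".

no: stays on 4

Base `bun.ba.do.to:g` (4 syllables):
  Weights: 1 bun L, 2 ba L, 3 do L, 4 to:g H.
  Heavy syllables in the domain: 4. The rightmost is syllable 4 (to:g).
  → primary stress on syllable 4.
Suffixed `bun.ba.do.to:g.tid` (5 syllables):
  Weights: 1 bun L, 2 ba L, 3 do L, 4 to:g H, 5 tid L.
  Heavy syllables in the domain: 4. The rightmost is syllable 4 (to:g).
  → primary stress on syllable 4.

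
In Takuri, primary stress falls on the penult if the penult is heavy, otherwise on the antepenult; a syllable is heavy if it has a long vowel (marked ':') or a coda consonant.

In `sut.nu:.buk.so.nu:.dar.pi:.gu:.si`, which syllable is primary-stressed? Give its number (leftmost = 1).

Weights: 7 pi: H, 8 gu: H, 9 si L.
The penult (syllable 8, gu:) is heavy, so it takes stress.
Primary stress: syllable 8 → sut.nu:.buk.so.nu:.dar.pi:.ˈgu:.si.

8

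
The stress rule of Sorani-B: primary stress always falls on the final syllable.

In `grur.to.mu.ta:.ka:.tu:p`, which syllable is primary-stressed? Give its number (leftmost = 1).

The word has 6 syllables; the final syllable is syllable 6 (tu:p).
Primary stress: syllable 6 → grur.to.mu.ta:.ka:.ˈtu:p.

6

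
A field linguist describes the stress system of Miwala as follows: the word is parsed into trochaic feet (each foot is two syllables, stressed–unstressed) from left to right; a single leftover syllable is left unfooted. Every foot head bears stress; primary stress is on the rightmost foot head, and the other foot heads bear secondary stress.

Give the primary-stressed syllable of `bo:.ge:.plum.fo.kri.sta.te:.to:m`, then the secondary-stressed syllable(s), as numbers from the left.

Parse left to right into trochaic (ˈσσ) feet: (ˈbo:.ge:) (ˈplum.fo) (ˈkri.sta) (ˈte:.to:m).
Foot heads (stressed positions): 1, 3, 5, 7.
End Rule Rightmost: primary stress on the rightmost head = syllable 7.
Secondary stress on 1, 3, 5: ˌbo:.ge:.ˌplum.fo.ˌkri.sta.ˈte:.to:m.

primary 7, secondary 1, 3, 5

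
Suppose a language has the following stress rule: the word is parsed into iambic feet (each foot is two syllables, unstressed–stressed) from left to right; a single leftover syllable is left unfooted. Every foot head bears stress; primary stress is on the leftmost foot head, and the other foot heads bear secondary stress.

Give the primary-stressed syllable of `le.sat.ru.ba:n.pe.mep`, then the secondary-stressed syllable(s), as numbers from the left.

primary 2, secondary 4, 6

Parse left to right into iambic (σˈσ) feet: (le.ˈsat) (ru.ˈba:n) (pe.ˈmep).
Foot heads (stressed positions): 2, 4, 6.
End Rule Leftmost: primary stress on the leftmost head = syllable 2.
Secondary stress on 4, 6: le.ˈsat.ru.ˌba:n.pe.ˌmep.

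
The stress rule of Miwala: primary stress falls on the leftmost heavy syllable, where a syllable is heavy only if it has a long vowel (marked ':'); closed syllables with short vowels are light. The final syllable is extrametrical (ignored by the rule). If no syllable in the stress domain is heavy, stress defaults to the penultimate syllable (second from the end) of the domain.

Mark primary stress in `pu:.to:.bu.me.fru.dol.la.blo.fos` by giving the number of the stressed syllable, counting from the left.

The final syllable (9, fos) is extrametrical; the stress domain is syllables 1–8.
Weights: 1 pu: H, 2 to: H, 3 bu L, 4 me L, 5 fru L, 6 dol L, 7 la L, 8 blo L.
Heavy syllables in the domain: 1, 2. The leftmost is syllable 1 (pu:).
Primary stress: syllable 1 → ˈpu:.to:.bu.me.fru.dol.la.blo.fos.

1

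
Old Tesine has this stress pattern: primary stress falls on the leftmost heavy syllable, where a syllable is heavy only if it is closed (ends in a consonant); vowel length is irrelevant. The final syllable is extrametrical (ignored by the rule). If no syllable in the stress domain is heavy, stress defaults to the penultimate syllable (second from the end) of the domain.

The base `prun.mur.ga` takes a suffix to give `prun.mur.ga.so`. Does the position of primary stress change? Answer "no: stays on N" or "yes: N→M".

Base `prun.mur.ga` (3 syllables):
  The final syllable (3, ga) is extrametrical; the stress domain is syllables 1–2.
  Weights: 1 prun H, 2 mur H.
  Heavy syllables in the domain: 1, 2. The leftmost is syllable 1 (prun).
  → primary stress on syllable 1.
Suffixed `prun.mur.ga.so` (4 syllables):
  The final syllable (4, so) is extrametrical; the stress domain is syllables 1–3.
  Weights: 1 prun H, 2 mur H, 3 ga L.
  Heavy syllables in the domain: 1, 2. The leftmost is syllable 1 (prun).
  → primary stress on syllable 1.

no: stays on 1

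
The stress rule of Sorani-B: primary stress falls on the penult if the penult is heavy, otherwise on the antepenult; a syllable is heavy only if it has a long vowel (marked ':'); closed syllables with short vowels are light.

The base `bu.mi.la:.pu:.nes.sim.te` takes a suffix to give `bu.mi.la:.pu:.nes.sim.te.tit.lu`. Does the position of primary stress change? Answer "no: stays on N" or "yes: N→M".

yes: 5→7

Base `bu.mi.la:.pu:.nes.sim.te` (7 syllables):
  Weights: 5 nes L, 6 sim L, 7 te L.
  The penult (syllable 6, sim) is light, so stress falls on the antepenult (syllable 5, nes).
  → primary stress on syllable 5.
Suffixed `bu.mi.la:.pu:.nes.sim.te.tit.lu` (9 syllables):
  Weights: 7 te L, 8 tit L, 9 lu L.
  The penult (syllable 8, tit) is light, so stress falls on the antepenult (syllable 7, te).
  → primary stress on syllable 7.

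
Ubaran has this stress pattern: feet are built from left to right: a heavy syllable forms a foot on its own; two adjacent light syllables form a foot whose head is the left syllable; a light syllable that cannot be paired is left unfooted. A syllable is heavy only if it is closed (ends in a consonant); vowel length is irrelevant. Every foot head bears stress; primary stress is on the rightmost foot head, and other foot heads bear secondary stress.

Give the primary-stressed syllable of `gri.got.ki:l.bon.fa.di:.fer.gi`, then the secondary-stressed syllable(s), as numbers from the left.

Weights: 1 gri L, 2 got H, 3 ki:l H, 4 bon H, 5 fa L, 6 di: L, 7 fer H, 8 gi L.
Parse left to right (heavy = foot alone; LL = one foot; stranded L unfooted): gri (ˈgot) (ˈki:l) (ˈbon) (ˈfa.di:) (ˈfer) gi.
Foot heads: 2, 3, 4, 5, 7.
Primary stress on the rightmost head = syllable 7.
Secondary stress on 2, 3, 4, 5: gri.ˌgot.ˌki:l.ˌbon.ˌfa.di:.ˈfer.gi.

primary 7, secondary 2, 3, 4, 5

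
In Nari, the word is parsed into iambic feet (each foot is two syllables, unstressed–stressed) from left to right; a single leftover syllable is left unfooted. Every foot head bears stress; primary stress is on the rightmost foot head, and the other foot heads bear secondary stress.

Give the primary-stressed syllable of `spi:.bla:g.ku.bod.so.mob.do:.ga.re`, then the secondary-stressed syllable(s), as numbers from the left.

primary 8, secondary 2, 4, 6

Parse left to right into iambic (σˈσ) feet: (spi:.ˈbla:g) (ku.ˈbod) (so.ˈmob) (do:.ˈga) re. Syllable 9 is left unfooted.
Foot heads (stressed positions): 2, 4, 6, 8.
End Rule Rightmost: primary stress on the rightmost head = syllable 8.
Secondary stress on 2, 4, 6: spi:.ˌbla:g.ku.ˌbod.so.ˌmob.do:.ˈga.re.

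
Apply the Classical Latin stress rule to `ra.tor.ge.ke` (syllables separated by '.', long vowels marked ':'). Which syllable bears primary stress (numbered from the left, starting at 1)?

2

Classical Latin: stress the penult if heavy (long vowel or closed), else the antepenult.
Weights: 2 tor H, 3 ge L, 4 ke L.
The penult (syllable 3, ge) is light, so stress falls on the antepenult (syllable 2, tor).
Stress on syllable 2: ra.ˈtor.ge.ke.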